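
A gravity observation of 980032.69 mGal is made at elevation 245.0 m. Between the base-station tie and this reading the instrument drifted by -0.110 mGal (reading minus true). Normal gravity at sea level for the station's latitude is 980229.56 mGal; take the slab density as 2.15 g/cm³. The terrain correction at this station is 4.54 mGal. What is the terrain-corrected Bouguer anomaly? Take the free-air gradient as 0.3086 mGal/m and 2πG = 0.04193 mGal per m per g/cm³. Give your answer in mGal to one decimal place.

Drift-corrected reading = 980032.69 − (-0.110) = 980032.800 mGal
Free-air correction = 0.3086 × 245.0 = 75.61 mGal
Free-air anomaly = 980032.800 − 980229.56 + (75.61) = -121.150 mGal
Bouguer slab correction = 0.04193 × 2.15 × 245.0 = 22.09 mGal
Simple Bouguer anomaly = -121.150 − (22.09) = -143.240 mGal
Complete Bouguer anomaly = -143.240 + 4.54 = -138.700 mGal

-138.7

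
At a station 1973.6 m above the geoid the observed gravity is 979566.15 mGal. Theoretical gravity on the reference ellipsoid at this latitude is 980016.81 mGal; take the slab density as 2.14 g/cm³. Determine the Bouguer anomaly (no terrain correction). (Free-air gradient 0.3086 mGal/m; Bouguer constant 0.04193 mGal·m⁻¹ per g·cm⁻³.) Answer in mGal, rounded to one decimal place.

-18.7

Free-air correction = 0.3086 × 1973.6 = 609.05 mGal
Free-air anomaly = 979566.15 − 980016.81 + (609.05) = 158.39 mGal
Bouguer slab correction = 0.04193 × 2.14 × 1973.6 = 177.09 mGal
Simple Bouguer anomaly = 158.39 − (177.09) = -18.70 mGal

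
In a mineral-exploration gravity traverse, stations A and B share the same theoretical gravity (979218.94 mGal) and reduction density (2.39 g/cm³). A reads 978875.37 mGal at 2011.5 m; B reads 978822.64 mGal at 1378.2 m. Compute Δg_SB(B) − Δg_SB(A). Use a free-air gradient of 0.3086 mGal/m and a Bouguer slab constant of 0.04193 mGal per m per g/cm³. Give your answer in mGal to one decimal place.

Δg_SB(A) = 978875.37 − 979218.94 + 0.3086×2011.5 − 0.04193×2.39×2011.5 = 75.60 mGal
Δg_SB(B) = 978822.64 − 979218.94 + 0.3086×1378.2 − 0.04193×2.39×1378.2 = -109.10 mGal
Difference = -109.10 − (75.60) = -184.70 mGal

-184.7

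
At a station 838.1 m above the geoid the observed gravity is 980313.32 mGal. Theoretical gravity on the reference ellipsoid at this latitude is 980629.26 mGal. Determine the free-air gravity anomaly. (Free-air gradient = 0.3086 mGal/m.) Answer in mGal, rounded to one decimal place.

Free-air correction = 0.3086 × 838.1 = 258.64 mGal
Free-air anomaly = 980313.32 − 980629.26 + (258.64) = -57.30 mGal

-57.3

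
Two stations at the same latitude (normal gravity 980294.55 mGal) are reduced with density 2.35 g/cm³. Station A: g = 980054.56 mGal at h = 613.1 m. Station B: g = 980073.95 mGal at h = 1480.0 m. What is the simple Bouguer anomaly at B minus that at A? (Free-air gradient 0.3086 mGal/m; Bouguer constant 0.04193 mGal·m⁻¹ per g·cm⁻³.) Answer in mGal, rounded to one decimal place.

201.5

Δg_SB(A) = 980054.56 − 980294.55 + 0.3086×613.1 − 0.04193×2.35×613.1 = -111.20 mGal
Δg_SB(B) = 980073.95 − 980294.55 + 0.3086×1480.0 − 0.04193×2.35×1480.0 = 90.30 mGal
Difference = 90.30 − (-111.20) = 201.50 mGal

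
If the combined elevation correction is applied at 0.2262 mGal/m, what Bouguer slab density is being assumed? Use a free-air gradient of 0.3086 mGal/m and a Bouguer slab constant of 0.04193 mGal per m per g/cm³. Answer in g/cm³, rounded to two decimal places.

1.97

0.2262 = 0.3086 − 0.04193 × ρ
ρ = (0.3086 − 0.2262) / 0.04193 = 1.97 g/cm³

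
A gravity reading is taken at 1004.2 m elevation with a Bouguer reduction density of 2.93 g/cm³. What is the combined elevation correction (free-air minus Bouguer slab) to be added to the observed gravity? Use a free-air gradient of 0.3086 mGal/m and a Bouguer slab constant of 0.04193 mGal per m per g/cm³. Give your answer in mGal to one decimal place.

186.5

Combined gradient = 0.3086 − 0.04193 × 2.93 = 0.1857451 mGal/m
Combined elevation correction = 0.1857451 × 1004.2 = 186.5 mGal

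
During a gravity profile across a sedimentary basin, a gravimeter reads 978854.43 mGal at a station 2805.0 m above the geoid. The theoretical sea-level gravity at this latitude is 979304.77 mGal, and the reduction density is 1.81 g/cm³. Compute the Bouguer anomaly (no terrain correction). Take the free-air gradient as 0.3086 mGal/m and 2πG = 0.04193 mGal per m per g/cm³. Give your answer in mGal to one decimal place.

Free-air correction = 0.3086 × 2805.0 = 865.62 mGal
Free-air anomaly = 978854.43 − 979304.77 + (865.62) = 415.28 mGal
Bouguer slab correction = 0.04193 × 1.81 × 2805.0 = 212.88 mGal
Simple Bouguer anomaly = 415.28 − (212.88) = 202.40 mGal

202.4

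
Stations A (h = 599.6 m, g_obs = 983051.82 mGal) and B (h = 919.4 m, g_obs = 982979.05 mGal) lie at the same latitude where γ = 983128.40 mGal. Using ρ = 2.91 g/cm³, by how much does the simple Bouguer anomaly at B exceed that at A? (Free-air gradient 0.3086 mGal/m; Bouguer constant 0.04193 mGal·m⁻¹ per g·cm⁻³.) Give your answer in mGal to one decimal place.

Δg_SB(A) = 983051.82 − 983128.40 + 0.3086×599.6 − 0.04193×2.91×599.6 = 35.30 mGal
Δg_SB(B) = 982979.05 − 983128.40 + 0.3086×919.4 − 0.04193×2.91×919.4 = 22.20 mGal
Difference = 22.20 − (35.30) = -13.10 mGal

-13.1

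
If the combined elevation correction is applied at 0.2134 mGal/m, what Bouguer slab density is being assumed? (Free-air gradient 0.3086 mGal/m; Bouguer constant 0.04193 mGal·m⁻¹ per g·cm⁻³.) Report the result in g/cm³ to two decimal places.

0.2134 = 0.3086 − 0.04193 × ρ
ρ = (0.3086 − 0.2134) / 0.04193 = 2.27 g/cm³

2.27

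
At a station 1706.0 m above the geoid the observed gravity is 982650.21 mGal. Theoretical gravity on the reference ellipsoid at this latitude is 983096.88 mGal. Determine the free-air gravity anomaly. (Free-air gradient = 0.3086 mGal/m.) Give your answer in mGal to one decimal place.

79.8

Free-air correction = 0.3086 × 1706.0 = 526.47 mGal
Free-air anomaly = 982650.21 − 983096.88 + (526.47) = 79.80 mGal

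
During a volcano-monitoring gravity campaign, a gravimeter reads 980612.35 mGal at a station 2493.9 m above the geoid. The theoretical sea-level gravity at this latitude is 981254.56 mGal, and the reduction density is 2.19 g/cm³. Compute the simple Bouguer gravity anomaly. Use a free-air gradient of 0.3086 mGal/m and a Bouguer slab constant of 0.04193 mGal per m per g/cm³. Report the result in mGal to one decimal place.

-101.6

Free-air correction = 0.3086 × 2493.9 = 769.62 mGal
Free-air anomaly = 980612.35 − 981254.56 + (769.62) = 127.41 mGal
Bouguer slab correction = 0.04193 × 2.19 × 2493.9 = 229.01 mGal
Simple Bouguer anomaly = 127.41 − (229.01) = -101.60 mGal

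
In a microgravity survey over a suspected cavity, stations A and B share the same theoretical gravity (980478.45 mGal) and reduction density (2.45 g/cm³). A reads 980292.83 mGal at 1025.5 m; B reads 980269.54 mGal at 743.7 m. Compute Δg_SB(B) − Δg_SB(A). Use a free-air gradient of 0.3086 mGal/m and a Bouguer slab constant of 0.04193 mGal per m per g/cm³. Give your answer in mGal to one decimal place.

-81.3

Δg_SB(A) = 980292.83 − 980478.45 + 0.3086×1025.5 − 0.04193×2.45×1025.5 = 25.50 mGal
Δg_SB(B) = 980269.54 − 980478.45 + 0.3086×743.7 − 0.04193×2.45×743.7 = -55.80 mGal
Difference = -55.80 − (25.50) = -81.30 mGal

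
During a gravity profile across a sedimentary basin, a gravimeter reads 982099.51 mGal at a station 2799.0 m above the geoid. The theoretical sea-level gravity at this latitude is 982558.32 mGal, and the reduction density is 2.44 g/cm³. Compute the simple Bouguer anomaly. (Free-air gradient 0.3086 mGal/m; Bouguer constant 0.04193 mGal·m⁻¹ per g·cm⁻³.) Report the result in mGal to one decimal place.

118.6

Free-air correction = 0.3086 × 2799.0 = 863.77 mGal
Free-air anomaly = 982099.51 − 982558.32 + (863.77) = 404.96 mGal
Bouguer slab correction = 0.04193 × 2.44 × 2799.0 = 286.36 mGal
Simple Bouguer anomaly = 404.96 − (286.36) = 118.60 mGal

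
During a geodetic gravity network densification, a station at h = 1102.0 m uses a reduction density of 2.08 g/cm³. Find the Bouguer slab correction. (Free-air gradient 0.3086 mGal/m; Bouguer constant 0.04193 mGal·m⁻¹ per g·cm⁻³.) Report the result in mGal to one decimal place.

Bouguer slab correction = 0.04193 × 2.08 × 1102.0 = 96.1 mGal

96.1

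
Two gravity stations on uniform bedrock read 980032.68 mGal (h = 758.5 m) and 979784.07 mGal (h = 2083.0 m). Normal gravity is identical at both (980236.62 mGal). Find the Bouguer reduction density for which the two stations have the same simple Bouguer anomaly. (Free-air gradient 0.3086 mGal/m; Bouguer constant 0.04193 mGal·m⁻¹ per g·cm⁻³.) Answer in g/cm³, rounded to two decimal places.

2.88

Δg_obs = 979784.07 − 980032.68 = -248.61 mGal over Δh = 2083.0 − 758.5 = 1324.5 m
Equal Bouguer anomalies ⇒ Δg_obs + (0.3086 − 0.04193ρ)·Δh = 0
0.3086 − 0.04193ρ = −Δg_obs/Δh = 0.18770
ρ = (0.3086 − 0.18770) / 0.04193 = 2.88 g/cm³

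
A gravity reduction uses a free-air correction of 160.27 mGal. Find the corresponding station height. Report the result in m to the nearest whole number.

519

h = 160.27 / 0.3086 = 519.35 m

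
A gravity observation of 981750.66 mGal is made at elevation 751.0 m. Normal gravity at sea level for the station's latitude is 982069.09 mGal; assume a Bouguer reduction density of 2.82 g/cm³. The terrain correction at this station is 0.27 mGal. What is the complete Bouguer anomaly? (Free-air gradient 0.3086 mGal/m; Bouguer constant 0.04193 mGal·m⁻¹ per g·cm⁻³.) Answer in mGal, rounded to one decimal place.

Free-air correction = 0.3086 × 751.0 = 231.76 mGal
Free-air anomaly = 981750.66 − 982069.09 + (231.76) = -86.67 mGal
Bouguer slab correction = 0.04193 × 2.82 × 751.0 = 88.80 mGal
Simple Bouguer anomaly = -86.67 − (88.80) = -175.47 mGal
Complete Bouguer anomaly = -175.47 + 0.27 = -175.20 mGal

-175.2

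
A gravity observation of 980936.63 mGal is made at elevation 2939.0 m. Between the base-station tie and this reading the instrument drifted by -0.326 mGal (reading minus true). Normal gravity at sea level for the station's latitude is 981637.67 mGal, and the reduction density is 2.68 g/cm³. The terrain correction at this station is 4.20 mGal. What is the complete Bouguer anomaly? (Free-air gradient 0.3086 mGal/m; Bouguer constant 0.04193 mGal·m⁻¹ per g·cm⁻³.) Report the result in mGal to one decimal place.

-119.8

Drift-corrected reading = 980936.63 − (-0.326) = 980936.956 mGal
Free-air correction = 0.3086 × 2939.0 = 906.98 mGal
Free-air anomaly = 980936.956 − 981637.67 + (906.98) = 206.266 mGal
Bouguer slab correction = 0.04193 × 2.68 × 2939.0 = 330.26 mGal
Simple Bouguer anomaly = 206.266 − (330.26) = -123.994 mGal
Complete Bouguer anomaly = -123.994 + 4.20 = -119.794 mGal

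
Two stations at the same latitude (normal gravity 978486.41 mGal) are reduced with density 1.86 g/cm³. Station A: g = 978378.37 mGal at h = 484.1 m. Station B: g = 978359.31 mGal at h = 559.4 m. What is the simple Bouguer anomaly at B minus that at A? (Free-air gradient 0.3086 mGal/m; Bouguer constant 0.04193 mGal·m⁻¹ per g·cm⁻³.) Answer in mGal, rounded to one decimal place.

Δg_SB(A) = 978378.37 − 978486.41 + 0.3086×484.1 − 0.04193×1.86×484.1 = 3.60 mGal
Δg_SB(B) = 978359.31 − 978486.41 + 0.3086×559.4 − 0.04193×1.86×559.4 = 1.90 mGal
Difference = 1.90 − (3.60) = -1.70 mGal

-1.7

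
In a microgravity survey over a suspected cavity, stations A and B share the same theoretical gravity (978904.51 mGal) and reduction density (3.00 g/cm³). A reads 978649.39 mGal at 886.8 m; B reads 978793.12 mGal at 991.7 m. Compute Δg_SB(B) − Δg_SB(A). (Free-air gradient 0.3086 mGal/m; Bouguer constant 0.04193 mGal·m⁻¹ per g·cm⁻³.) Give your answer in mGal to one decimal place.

162.9

Δg_SB(A) = 978649.39 − 978904.51 + 0.3086×886.8 − 0.04193×3.00×886.8 = -93.00 mGal
Δg_SB(B) = 978793.12 − 978904.51 + 0.3086×991.7 − 0.04193×3.00×991.7 = 69.90 mGal
Difference = 69.90 − (-93.00) = 162.90 mGal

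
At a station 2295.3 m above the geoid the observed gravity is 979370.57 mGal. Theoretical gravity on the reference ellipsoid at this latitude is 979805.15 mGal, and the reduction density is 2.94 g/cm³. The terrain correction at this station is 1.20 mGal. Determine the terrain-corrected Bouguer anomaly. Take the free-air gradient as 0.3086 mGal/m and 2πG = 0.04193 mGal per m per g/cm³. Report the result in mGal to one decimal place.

Free-air correction = 0.3086 × 2295.3 = 708.33 mGal
Free-air anomaly = 979370.57 − 979805.15 + (708.33) = 273.75 mGal
Bouguer slab correction = 0.04193 × 2.94 × 2295.3 = 282.95 mGal
Simple Bouguer anomaly = 273.75 − (282.95) = -9.20 mGal
Complete Bouguer anomaly = -9.20 + 1.20 = -8.00 mGal

-8.0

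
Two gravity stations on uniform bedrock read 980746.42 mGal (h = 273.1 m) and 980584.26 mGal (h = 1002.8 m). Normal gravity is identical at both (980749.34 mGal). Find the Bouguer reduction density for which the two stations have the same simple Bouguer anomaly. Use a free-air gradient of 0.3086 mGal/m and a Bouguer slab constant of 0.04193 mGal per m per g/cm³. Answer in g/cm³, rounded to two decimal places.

Δg_obs = 980584.26 − 980746.42 = -162.16 mGal over Δh = 1002.8 − 273.1 = 729.7 m
Equal Bouguer anomalies ⇒ Δg_obs + (0.3086 − 0.04193ρ)·Δh = 0
0.3086 − 0.04193ρ = −Δg_obs/Δh = 0.22223
ρ = (0.3086 − 0.22223) / 0.04193 = 2.06 g/cm³

2.06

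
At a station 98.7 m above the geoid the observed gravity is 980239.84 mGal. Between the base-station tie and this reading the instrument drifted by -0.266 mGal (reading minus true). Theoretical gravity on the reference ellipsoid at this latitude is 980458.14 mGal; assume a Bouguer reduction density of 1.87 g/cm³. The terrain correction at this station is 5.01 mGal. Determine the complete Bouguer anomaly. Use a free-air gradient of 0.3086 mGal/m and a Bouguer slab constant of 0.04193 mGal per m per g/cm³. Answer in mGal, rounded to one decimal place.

Drift-corrected reading = 980239.84 − (-0.266) = 980240.106 mGal
Free-air correction = 0.3086 × 98.7 = 30.46 mGal
Free-air anomaly = 980240.106 − 980458.14 + (30.46) = -187.574 mGal
Bouguer slab correction = 0.04193 × 1.87 × 98.7 = 7.74 mGal
Simple Bouguer anomaly = -187.574 − (7.74) = -195.314 mGal
Complete Bouguer anomaly = -195.314 + 5.01 = -190.304 mGal

-190.3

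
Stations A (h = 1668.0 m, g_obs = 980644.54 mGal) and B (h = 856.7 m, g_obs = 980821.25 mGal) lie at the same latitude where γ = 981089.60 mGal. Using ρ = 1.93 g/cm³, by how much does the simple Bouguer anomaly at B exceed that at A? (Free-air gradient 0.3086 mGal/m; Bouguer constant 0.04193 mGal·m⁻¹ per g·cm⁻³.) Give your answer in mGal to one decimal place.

-8.0

Δg_SB(A) = 980644.54 − 981089.60 + 0.3086×1668.0 − 0.04193×1.93×1668.0 = -65.30 mGal
Δg_SB(B) = 980821.25 − 981089.60 + 0.3086×856.7 − 0.04193×1.93×856.7 = -73.30 mGal
Difference = -73.30 − (-65.30) = -8.00 mGal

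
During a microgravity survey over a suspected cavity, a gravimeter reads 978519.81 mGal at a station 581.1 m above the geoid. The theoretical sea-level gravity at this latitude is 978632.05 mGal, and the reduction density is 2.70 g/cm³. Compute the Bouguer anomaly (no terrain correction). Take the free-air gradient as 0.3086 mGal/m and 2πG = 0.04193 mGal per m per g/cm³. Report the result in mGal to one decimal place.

Free-air correction = 0.3086 × 581.1 = 179.33 mGal
Free-air anomaly = 978519.81 − 978632.05 + (179.33) = 67.09 mGal
Bouguer slab correction = 0.04193 × 2.70 × 581.1 = 65.79 mGal
Simple Bouguer anomaly = 67.09 − (65.79) = 1.30 mGal

1.3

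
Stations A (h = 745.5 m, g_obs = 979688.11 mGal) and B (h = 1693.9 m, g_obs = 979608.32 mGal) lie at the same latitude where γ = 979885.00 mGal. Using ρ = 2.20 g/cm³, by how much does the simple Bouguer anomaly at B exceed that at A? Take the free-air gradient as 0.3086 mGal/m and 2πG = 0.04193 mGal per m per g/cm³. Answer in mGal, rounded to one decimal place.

125.4

Δg_SB(A) = 979688.11 − 979885.00 + 0.3086×745.5 − 0.04193×2.20×745.5 = -35.60 mGal
Δg_SB(B) = 979608.32 − 979885.00 + 0.3086×1693.9 − 0.04193×2.20×1693.9 = 89.80 mGal
Difference = 89.80 − (-35.60) = 125.40 mGal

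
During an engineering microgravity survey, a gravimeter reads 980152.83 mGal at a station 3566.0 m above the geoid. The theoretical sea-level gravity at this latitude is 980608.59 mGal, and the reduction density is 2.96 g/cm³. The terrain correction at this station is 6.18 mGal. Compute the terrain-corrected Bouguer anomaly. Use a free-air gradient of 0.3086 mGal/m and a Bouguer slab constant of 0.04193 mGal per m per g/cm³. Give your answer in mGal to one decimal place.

Free-air correction = 0.3086 × 3566.0 = 1100.47 mGal
Free-air anomaly = 980152.83 − 980608.59 + (1100.47) = 644.71 mGal
Bouguer slab correction = 0.04193 × 2.96 × 3566.0 = 442.59 mGal
Simple Bouguer anomaly = 644.71 − (442.59) = 202.12 mGal
Complete Bouguer anomaly = 202.12 + 6.18 = 208.30 mGal

208.3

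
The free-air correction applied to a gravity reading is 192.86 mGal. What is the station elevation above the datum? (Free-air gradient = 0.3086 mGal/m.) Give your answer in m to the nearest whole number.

625

h = 192.86 / 0.3086 = 624.95 m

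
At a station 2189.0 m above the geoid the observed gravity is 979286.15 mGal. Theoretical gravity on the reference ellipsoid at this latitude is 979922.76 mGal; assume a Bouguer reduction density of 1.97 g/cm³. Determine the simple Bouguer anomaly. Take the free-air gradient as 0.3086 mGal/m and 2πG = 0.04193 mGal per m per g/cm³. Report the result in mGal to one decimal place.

Free-air correction = 0.3086 × 2189.0 = 675.53 mGal
Free-air anomaly = 979286.15 − 979922.76 + (675.53) = 38.92 mGal
Bouguer slab correction = 0.04193 × 1.97 × 2189.0 = 180.82 mGal
Simple Bouguer anomaly = 38.92 − (180.82) = -141.90 mGal

-141.9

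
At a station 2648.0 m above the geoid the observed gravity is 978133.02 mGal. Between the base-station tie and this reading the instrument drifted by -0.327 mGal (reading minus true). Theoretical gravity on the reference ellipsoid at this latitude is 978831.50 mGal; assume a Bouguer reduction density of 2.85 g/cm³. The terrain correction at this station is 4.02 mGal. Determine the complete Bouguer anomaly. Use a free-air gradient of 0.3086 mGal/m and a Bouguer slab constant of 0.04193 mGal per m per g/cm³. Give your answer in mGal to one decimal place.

-193.4

Drift-corrected reading = 978133.02 − (-0.327) = 978133.347 mGal
Free-air correction = 0.3086 × 2648.0 = 817.17 mGal
Free-air anomaly = 978133.347 − 978831.50 + (817.17) = 119.017 mGal
Bouguer slab correction = 0.04193 × 2.85 × 2648.0 = 316.44 mGal
Simple Bouguer anomaly = 119.017 − (316.44) = -197.423 mGal
Complete Bouguer anomaly = -197.423 + 4.02 = -193.403 mGal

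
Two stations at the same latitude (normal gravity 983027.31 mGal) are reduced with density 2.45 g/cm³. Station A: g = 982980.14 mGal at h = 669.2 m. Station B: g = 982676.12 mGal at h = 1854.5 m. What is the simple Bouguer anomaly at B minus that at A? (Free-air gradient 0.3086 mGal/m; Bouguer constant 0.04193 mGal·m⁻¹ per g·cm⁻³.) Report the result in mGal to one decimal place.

-60.0

Δg_SB(A) = 982980.14 − 983027.31 + 0.3086×669.2 − 0.04193×2.45×669.2 = 90.60 mGal
Δg_SB(B) = 982676.12 − 983027.31 + 0.3086×1854.5 − 0.04193×2.45×1854.5 = 30.60 mGal
Difference = 30.60 − (90.60) = -60.00 mGal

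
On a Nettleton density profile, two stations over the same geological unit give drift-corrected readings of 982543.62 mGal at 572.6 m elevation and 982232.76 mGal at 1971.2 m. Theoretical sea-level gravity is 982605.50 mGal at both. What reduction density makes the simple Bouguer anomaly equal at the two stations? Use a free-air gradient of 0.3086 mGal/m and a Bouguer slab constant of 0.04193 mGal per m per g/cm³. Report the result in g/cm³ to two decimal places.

2.06

Δg_obs = 982232.76 − 982543.62 = -310.86 mGal over Δh = 1971.2 − 572.6 = 1398.6 m
Equal Bouguer anomalies ⇒ Δg_obs + (0.3086 − 0.04193ρ)·Δh = 0
0.3086 − 0.04193ρ = −Δg_obs/Δh = 0.22227
ρ = (0.3086 − 0.22227) / 0.04193 = 2.06 g/cm³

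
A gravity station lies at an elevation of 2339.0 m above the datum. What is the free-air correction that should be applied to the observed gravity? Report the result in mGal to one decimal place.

721.8

Free-air correction = 0.3086 × 2339.0 = 721.8 mGal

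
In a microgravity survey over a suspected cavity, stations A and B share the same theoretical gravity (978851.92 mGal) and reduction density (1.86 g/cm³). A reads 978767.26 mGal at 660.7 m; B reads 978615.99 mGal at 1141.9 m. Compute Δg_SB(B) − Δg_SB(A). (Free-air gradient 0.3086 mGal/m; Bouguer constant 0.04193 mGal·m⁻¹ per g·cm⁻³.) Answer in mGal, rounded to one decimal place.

Δg_SB(A) = 978767.26 − 978851.92 + 0.3086×660.7 − 0.04193×1.86×660.7 = 67.70 mGal
Δg_SB(B) = 978615.99 − 978851.92 + 0.3086×1141.9 − 0.04193×1.86×1141.9 = 27.40 mGal
Difference = 27.40 − (67.70) = -40.30 mGal

-40.3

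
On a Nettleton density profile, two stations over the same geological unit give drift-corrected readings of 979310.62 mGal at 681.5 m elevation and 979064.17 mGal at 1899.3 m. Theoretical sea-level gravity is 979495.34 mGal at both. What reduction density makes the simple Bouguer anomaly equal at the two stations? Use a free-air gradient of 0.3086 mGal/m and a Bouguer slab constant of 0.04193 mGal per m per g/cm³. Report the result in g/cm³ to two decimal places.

2.53

Δg_obs = 979064.17 − 979310.62 = -246.45 mGal over Δh = 1899.3 − 681.5 = 1217.8 m
Equal Bouguer anomalies ⇒ Δg_obs + (0.3086 − 0.04193ρ)·Δh = 0
0.3086 − 0.04193ρ = −Δg_obs/Δh = 0.20237
ρ = (0.3086 − 0.20237) / 0.04193 = 2.53 g/cm³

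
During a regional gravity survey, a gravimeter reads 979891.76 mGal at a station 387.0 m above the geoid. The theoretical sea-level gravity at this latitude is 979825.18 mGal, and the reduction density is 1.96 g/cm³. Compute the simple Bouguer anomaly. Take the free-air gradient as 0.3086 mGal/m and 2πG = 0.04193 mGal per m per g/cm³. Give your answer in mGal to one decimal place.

154.2

Free-air correction = 0.3086 × 387.0 = 119.43 mGal
Free-air anomaly = 979891.76 − 979825.18 + (119.43) = 186.01 mGal
Bouguer slab correction = 0.04193 × 1.96 × 387.0 = 31.80 mGal
Simple Bouguer anomaly = 186.01 − (31.80) = 154.21 mGal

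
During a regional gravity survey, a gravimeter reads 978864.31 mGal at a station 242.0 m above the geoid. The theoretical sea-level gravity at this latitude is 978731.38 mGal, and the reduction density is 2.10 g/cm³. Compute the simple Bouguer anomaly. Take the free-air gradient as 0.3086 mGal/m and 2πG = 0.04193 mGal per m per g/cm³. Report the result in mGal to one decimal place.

186.3

Free-air correction = 0.3086 × 242.0 = 74.68 mGal
Free-air anomaly = 978864.31 − 978731.38 + (74.68) = 207.61 mGal
Bouguer slab correction = 0.04193 × 2.10 × 242.0 = 21.31 mGal
Simple Bouguer anomaly = 207.61 − (21.31) = 186.30 mGal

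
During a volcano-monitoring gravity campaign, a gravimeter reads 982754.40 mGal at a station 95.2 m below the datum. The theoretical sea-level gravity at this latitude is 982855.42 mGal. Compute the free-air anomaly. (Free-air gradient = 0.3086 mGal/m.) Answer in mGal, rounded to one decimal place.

Free-air correction = 0.3086 × -95.2 = -29.38 mGal
Free-air anomaly = 982754.40 − 982855.42 + (-29.38) = -130.40 mGal

-130.4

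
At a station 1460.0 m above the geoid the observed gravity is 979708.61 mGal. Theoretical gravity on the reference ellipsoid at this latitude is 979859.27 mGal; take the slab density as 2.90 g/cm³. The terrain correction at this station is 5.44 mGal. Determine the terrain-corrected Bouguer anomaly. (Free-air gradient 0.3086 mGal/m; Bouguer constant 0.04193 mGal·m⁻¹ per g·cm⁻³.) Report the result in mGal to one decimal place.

127.8

Free-air correction = 0.3086 × 1460.0 = 450.56 mGal
Free-air anomaly = 979708.61 − 979859.27 + (450.56) = 299.90 mGal
Bouguer slab correction = 0.04193 × 2.90 × 1460.0 = 177.53 mGal
Simple Bouguer anomaly = 299.90 − (177.53) = 122.37 mGal
Complete Bouguer anomaly = 122.37 + 5.44 = 127.81 mGal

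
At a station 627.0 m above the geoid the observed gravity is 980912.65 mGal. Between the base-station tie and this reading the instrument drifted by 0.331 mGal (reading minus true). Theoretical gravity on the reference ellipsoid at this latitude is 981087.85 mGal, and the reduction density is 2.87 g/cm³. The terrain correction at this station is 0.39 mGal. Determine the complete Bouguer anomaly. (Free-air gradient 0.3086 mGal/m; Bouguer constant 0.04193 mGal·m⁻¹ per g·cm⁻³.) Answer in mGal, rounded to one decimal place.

-57.1

Drift-corrected reading = 980912.65 − (0.331) = 980912.319 mGal
Free-air correction = 0.3086 × 627.0 = 193.49 mGal
Free-air anomaly = 980912.319 − 981087.85 + (193.49) = 17.959 mGal
Bouguer slab correction = 0.04193 × 2.87 × 627.0 = 75.45 mGal
Simple Bouguer anomaly = 17.959 − (75.45) = -57.491 mGal
Complete Bouguer anomaly = -57.491 + 0.39 = -57.101 mGal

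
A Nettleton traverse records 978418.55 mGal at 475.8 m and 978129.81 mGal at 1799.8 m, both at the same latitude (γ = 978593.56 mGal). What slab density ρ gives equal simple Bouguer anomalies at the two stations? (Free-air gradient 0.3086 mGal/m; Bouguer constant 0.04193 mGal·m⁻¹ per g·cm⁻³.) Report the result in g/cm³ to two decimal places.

Δg_obs = 978129.81 − 978418.55 = -288.74 mGal over Δh = 1799.8 − 475.8 = 1324.0 m
Equal Bouguer anomalies ⇒ Δg_obs + (0.3086 − 0.04193ρ)·Δh = 0
0.3086 − 0.04193ρ = −Δg_obs/Δh = 0.21808
ρ = (0.3086 − 0.21808) / 0.04193 = 2.16 g/cm³

2.16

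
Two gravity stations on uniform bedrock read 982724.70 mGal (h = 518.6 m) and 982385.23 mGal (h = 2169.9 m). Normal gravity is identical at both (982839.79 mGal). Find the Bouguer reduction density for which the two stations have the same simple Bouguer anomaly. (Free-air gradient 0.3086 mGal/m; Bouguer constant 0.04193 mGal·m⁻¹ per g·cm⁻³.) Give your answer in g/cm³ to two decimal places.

Δg_obs = 982385.23 − 982724.70 = -339.47 mGal over Δh = 2169.9 − 518.6 = 1651.3 m
Equal Bouguer anomalies ⇒ Δg_obs + (0.3086 − 0.04193ρ)·Δh = 0
0.3086 − 0.04193ρ = −Δg_obs/Δh = 0.20558
ρ = (0.3086 − 0.20558) / 0.04193 = 2.46 g/cm³

2.46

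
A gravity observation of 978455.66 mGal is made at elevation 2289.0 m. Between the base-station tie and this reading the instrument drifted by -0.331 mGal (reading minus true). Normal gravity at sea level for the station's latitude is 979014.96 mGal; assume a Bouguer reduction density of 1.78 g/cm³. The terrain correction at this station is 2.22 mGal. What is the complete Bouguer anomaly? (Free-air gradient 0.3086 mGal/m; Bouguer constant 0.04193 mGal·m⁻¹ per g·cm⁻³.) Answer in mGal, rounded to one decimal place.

-21.2

Drift-corrected reading = 978455.66 − (-0.331) = 978455.991 mGal
Free-air correction = 0.3086 × 2289.0 = 706.39 mGal
Free-air anomaly = 978455.991 − 979014.96 + (706.39) = 147.421 mGal
Bouguer slab correction = 0.04193 × 1.78 × 2289.0 = 170.84 mGal
Simple Bouguer anomaly = 147.421 − (170.84) = -23.419 mGal
Complete Bouguer anomaly = -23.419 + 2.22 = -21.199 mGal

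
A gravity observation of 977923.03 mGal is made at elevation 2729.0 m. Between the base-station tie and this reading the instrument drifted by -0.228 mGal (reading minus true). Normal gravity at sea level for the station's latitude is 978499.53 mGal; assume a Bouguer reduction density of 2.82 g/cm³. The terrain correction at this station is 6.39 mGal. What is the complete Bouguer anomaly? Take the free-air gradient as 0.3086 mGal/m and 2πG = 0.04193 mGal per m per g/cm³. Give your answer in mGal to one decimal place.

Drift-corrected reading = 977923.03 − (-0.228) = 977923.258 mGal
Free-air correction = 0.3086 × 2729.0 = 842.17 mGal
Free-air anomaly = 977923.258 − 978499.53 + (842.17) = 265.898 mGal
Bouguer slab correction = 0.04193 × 2.82 × 2729.0 = 322.68 mGal
Simple Bouguer anomaly = 265.898 − (322.68) = -56.782 mGal
Complete Bouguer anomaly = -56.782 + 6.39 = -50.392 mGal

-50.4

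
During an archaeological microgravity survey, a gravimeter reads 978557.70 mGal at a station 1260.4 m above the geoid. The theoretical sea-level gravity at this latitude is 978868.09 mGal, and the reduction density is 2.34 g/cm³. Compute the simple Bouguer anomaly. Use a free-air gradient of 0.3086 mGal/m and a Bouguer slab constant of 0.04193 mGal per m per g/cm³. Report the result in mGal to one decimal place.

Free-air correction = 0.3086 × 1260.4 = 388.96 mGal
Free-air anomaly = 978557.70 − 978868.09 + (388.96) = 78.57 mGal
Bouguer slab correction = 0.04193 × 2.34 × 1260.4 = 123.67 mGal
Simple Bouguer anomaly = 78.57 − (123.67) = -45.10 mGal

-45.1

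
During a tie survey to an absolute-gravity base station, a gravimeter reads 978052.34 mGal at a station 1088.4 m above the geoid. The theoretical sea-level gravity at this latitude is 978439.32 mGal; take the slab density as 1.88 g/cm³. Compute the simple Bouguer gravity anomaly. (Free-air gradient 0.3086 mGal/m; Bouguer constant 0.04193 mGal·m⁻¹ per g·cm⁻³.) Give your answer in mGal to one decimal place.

Free-air correction = 0.3086 × 1088.4 = 335.88 mGal
Free-air anomaly = 978052.34 − 978439.32 + (335.88) = -51.10 mGal
Bouguer slab correction = 0.04193 × 1.88 × 1088.4 = 85.80 mGal
Simple Bouguer anomaly = -51.10 − (85.80) = -136.90 mGal

-136.9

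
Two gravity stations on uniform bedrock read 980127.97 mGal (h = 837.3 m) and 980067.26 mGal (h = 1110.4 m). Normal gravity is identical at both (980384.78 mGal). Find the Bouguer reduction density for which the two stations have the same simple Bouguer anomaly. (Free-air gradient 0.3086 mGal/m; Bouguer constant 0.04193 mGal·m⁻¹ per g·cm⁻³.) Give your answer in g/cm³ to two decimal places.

Δg_obs = 980067.26 − 980127.97 = -60.71 mGal over Δh = 1110.4 − 837.3 = 273.1 m
Equal Bouguer anomalies ⇒ Δg_obs + (0.3086 − 0.04193ρ)·Δh = 0
0.3086 − 0.04193ρ = −Δg_obs/Δh = 0.22230
ρ = (0.3086 − 0.22230) / 0.04193 = 2.06 g/cm³

2.06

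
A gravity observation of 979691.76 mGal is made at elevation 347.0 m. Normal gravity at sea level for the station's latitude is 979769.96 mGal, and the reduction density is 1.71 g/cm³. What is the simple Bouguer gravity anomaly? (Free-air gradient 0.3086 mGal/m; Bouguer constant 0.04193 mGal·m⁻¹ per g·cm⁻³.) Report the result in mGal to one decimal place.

Free-air correction = 0.3086 × 347.0 = 107.08 mGal
Free-air anomaly = 979691.76 − 979769.96 + (107.08) = 28.88 mGal
Bouguer slab correction = 0.04193 × 1.71 × 347.0 = 24.88 mGal
Simple Bouguer anomaly = 28.88 − (24.88) = 4.00 mGal

4.0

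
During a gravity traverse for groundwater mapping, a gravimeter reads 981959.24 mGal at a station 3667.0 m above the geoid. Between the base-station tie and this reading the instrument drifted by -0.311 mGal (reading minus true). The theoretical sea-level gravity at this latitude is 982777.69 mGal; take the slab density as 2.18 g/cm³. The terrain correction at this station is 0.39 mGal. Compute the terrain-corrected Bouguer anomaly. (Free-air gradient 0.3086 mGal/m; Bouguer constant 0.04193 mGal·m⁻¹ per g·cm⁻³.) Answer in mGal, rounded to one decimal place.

Drift-corrected reading = 981959.24 − (-0.311) = 981959.551 mGal
Free-air correction = 0.3086 × 3667.0 = 1131.64 mGal
Free-air anomaly = 981959.551 − 982777.69 + (1131.64) = 313.501 mGal
Bouguer slab correction = 0.04193 × 2.18 × 3667.0 = 335.19 mGal
Simple Bouguer anomaly = 313.501 − (335.19) = -21.689 mGal
Complete Bouguer anomaly = -21.689 + 0.39 = -21.299 mGal

-21.3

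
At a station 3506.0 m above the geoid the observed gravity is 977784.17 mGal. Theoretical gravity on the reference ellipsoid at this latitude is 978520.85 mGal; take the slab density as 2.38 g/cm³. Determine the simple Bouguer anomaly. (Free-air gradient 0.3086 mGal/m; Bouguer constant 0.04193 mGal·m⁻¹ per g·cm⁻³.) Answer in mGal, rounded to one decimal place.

-4.6

Free-air correction = 0.3086 × 3506.0 = 1081.95 mGal
Free-air anomaly = 977784.17 − 978520.85 + (1081.95) = 345.27 mGal
Bouguer slab correction = 0.04193 × 2.38 × 3506.0 = 349.88 mGal
Simple Bouguer anomaly = 345.27 − (349.88) = -4.61 mGal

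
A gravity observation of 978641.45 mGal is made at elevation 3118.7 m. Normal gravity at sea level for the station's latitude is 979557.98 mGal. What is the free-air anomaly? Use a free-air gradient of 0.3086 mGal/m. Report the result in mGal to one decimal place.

45.9

Free-air correction = 0.3086 × 3118.7 = 962.43 mGal
Free-air anomaly = 978641.45 − 979557.98 + (962.43) = 45.90 mGal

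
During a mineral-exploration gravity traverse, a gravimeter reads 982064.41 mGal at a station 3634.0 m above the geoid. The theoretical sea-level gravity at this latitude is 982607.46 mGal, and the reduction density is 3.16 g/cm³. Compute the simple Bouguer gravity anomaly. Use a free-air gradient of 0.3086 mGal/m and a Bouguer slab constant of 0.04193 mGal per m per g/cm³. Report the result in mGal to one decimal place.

96.9

Free-air correction = 0.3086 × 3634.0 = 1121.45 mGal
Free-air anomaly = 982064.41 − 982607.46 + (1121.45) = 578.40 mGal
Bouguer slab correction = 0.04193 × 3.16 × 3634.0 = 481.50 mGal
Simple Bouguer anomaly = 578.40 − (481.50) = 96.90 mGal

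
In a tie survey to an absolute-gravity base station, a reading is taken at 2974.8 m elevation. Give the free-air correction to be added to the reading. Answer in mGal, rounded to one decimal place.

Free-air correction = 0.3086 × 2974.8 = 918.0 mGal

918.0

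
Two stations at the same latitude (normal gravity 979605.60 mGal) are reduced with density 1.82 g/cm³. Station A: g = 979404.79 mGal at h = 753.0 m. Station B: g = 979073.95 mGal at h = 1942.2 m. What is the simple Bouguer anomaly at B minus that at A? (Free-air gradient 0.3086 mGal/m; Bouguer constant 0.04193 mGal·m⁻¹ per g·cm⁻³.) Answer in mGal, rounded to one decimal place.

Δg_SB(A) = 979404.79 − 979605.60 + 0.3086×753.0 − 0.04193×1.82×753.0 = -25.90 mGal
Δg_SB(B) = 979073.95 − 979605.60 + 0.3086×1942.2 − 0.04193×1.82×1942.2 = -80.50 mGal
Difference = -80.50 − (-25.90) = -54.60 mGal

-54.6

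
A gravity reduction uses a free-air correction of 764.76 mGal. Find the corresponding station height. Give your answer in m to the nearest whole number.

2478

h = 764.76 / 0.3086 = 2478.16 m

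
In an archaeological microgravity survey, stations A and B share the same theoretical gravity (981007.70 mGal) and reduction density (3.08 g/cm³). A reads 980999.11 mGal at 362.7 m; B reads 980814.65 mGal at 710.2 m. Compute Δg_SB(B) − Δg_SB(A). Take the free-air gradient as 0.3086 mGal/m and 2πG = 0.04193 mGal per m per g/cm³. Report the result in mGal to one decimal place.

-122.1

Δg_SB(A) = 980999.11 − 981007.70 + 0.3086×362.7 − 0.04193×3.08×362.7 = 56.50 mGal
Δg_SB(B) = 980814.65 − 981007.70 + 0.3086×710.2 − 0.04193×3.08×710.2 = -65.60 mGal
Difference = -65.60 − (56.50) = -122.10 mGal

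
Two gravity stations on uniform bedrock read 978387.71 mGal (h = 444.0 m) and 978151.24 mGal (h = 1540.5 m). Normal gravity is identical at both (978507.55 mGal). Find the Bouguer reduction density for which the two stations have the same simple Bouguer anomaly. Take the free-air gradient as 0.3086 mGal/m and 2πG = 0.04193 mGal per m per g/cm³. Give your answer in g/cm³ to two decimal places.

Δg_obs = 978151.24 − 978387.71 = -236.47 mGal over Δh = 1540.5 − 444.0 = 1096.5 m
Equal Bouguer anomalies ⇒ Δg_obs + (0.3086 − 0.04193ρ)·Δh = 0
0.3086 − 0.04193ρ = −Δg_obs/Δh = 0.21566
ρ = (0.3086 − 0.21566) / 0.04193 = 2.22 g/cm³

2.22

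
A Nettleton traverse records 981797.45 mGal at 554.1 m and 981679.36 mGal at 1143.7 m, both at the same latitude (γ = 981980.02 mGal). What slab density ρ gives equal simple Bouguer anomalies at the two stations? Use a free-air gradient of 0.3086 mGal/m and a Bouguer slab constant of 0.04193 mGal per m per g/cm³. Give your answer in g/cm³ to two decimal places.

Δg_obs = 981679.36 − 981797.45 = -118.09 mGal over Δh = 1143.7 − 554.1 = 589.6 m
Equal Bouguer anomalies ⇒ Δg_obs + (0.3086 − 0.04193ρ)·Δh = 0
0.3086 − 0.04193ρ = −Δg_obs/Δh = 0.20029
ρ = (0.3086 − 0.20029) / 0.04193 = 2.58 g/cm³

2.58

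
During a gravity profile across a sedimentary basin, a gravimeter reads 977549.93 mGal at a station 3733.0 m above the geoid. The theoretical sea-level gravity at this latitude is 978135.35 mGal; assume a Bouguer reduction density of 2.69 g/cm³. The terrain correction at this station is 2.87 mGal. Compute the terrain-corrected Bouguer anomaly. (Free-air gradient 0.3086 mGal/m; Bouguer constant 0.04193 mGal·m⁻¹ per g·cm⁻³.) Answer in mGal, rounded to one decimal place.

Free-air correction = 0.3086 × 3733.0 = 1152.00 mGal
Free-air anomaly = 977549.93 − 978135.35 + (1152.00) = 566.58 mGal
Bouguer slab correction = 0.04193 × 2.69 × 3733.0 = 421.05 mGal
Simple Bouguer anomaly = 566.58 − (421.05) = 145.53 mGal
Complete Bouguer anomaly = 145.53 + 2.87 = 148.40 mGal

148.4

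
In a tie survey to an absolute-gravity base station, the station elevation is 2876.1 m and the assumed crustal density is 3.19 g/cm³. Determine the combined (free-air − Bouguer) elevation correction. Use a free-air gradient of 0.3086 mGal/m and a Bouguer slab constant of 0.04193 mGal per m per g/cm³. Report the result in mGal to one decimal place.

Combined gradient = 0.3086 − 0.04193 × 3.19 = 0.1748433 mGal/m
Combined elevation correction = 0.1748433 × 2876.1 = 502.9 mGal

502.9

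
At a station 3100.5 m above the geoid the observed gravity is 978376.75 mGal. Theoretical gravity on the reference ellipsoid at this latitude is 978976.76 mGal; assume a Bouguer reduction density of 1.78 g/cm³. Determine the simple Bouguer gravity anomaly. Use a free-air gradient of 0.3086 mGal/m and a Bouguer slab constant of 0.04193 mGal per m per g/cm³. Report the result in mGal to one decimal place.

Free-air correction = 0.3086 × 3100.5 = 956.81 mGal
Free-air anomaly = 978376.75 − 978976.76 + (956.81) = 356.80 mGal
Bouguer slab correction = 0.04193 × 1.78 × 3100.5 = 231.41 mGal
Simple Bouguer anomaly = 356.80 − (231.41) = 125.39 mGal

125.4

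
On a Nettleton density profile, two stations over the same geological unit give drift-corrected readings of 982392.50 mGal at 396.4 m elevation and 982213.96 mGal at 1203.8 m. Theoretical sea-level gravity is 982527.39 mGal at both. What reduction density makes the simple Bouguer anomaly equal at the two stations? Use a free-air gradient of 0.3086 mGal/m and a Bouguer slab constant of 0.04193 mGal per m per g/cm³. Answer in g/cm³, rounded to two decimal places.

2.09

Δg_obs = 982213.96 − 982392.50 = -178.54 mGal over Δh = 1203.8 − 396.4 = 807.4 m
Equal Bouguer anomalies ⇒ Δg_obs + (0.3086 − 0.04193ρ)·Δh = 0
0.3086 − 0.04193ρ = −Δg_obs/Δh = 0.22113
ρ = (0.3086 − 0.22113) / 0.04193 = 2.09 g/cm³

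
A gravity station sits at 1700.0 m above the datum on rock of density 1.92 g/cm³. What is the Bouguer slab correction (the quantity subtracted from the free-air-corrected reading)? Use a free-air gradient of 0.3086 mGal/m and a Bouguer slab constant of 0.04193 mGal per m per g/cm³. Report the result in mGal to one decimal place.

136.9

Bouguer slab correction = 0.04193 × 1.92 × 1700.0 = 136.9 mGal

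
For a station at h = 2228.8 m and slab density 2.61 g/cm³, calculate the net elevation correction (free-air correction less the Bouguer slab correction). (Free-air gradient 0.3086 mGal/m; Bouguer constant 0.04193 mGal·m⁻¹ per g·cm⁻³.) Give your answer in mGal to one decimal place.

Combined gradient = 0.3086 − 0.04193 × 2.61 = 0.1991627 mGal/m
Combined elevation correction = 0.1991627 × 2228.8 = 443.9 mGal

443.9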